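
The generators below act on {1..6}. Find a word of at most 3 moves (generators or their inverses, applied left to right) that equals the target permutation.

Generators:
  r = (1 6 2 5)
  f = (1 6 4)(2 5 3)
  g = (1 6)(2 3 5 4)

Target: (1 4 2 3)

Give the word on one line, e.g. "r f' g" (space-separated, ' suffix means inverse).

  after f': (1 4 6)(2 3 5)
  after r: (1 4 2 3)

f' r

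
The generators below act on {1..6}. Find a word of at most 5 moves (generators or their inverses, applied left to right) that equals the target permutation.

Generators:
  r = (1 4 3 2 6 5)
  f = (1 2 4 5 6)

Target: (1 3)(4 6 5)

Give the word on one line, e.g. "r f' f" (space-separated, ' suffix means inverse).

  after r: (1 4 3 2 6 5)
  after f': (1 2 5 6 4 3)
  after f': (2 4 3 6)
  after r: (1 4 2 3 5)
  after r: (1 3)(4 6 5)

r f' f' r r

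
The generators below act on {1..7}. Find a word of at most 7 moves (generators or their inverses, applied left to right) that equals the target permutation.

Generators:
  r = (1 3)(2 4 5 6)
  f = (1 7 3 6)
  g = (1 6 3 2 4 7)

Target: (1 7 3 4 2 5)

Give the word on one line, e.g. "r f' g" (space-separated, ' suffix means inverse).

  after f': (1 6 3 7)
  after g': (2 3 4)
  after r: (1 3 5 6 2)
  after f': (1 7)(2 6)(3 5)
  after r': (1 7 3 4 2 5)

f' g' r f' r'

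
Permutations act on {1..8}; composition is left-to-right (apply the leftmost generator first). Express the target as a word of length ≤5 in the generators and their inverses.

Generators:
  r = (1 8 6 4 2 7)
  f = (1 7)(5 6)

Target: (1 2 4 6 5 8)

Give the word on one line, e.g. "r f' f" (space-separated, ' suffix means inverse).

  after f': (1 7)(5 6)
  after r': (1 2 4 6 5 8)
  after f': (1 2 4 5 8 7)
  after f': (1 2 4 6 5 8)

f' r' f' f'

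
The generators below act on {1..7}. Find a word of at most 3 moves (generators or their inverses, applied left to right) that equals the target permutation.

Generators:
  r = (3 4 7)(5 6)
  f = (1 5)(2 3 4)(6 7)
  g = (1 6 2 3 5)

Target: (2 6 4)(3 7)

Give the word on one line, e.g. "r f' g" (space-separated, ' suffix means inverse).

  after g: (1 6 2 3 5)
  after r': (1 5)(2 7 4 3 6)
  after f': (2 6 4)(3 7)

g r' f'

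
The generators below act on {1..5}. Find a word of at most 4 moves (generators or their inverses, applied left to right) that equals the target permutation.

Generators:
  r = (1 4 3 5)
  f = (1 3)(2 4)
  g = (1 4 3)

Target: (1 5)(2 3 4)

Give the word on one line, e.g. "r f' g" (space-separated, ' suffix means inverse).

  after f: (1 3)(2 4)
  after r: (1 5)(2 3 4)

f r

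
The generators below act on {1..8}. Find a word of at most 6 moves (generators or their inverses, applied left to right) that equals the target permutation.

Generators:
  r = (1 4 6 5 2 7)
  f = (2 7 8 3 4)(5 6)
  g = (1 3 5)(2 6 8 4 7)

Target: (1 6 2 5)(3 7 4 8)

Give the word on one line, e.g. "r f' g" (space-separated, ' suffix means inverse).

r f' f' r' g'

  after r: (1 4 6 5 2 7)
  after f': (1 3 8 7)(4 5)
  after f': (1 8 2 4 6 5 3 7)
  after r': (1 8 5 3 2)
  after g': (1 6 2 5)(3 7 4 8)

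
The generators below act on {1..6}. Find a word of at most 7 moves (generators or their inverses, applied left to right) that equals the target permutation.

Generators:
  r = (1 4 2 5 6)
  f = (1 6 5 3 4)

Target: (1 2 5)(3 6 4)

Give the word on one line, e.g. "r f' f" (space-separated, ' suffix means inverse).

f f f f r

  after f: (1 6 5 3 4)
  after f: (1 5 4 6 3)
  after f: (1 3 6 4 5)
  after f: (1 4 3 5 6)
  after r: (1 2 5)(3 6 4)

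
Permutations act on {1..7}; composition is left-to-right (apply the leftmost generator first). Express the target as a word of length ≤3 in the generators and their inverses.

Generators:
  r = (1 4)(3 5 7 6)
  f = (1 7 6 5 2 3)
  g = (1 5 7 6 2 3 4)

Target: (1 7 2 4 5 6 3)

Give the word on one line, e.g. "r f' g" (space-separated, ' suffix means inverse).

g g

  after g: (1 5 7 6 2 3 4)
  after g: (1 7 2 4 5 6 3)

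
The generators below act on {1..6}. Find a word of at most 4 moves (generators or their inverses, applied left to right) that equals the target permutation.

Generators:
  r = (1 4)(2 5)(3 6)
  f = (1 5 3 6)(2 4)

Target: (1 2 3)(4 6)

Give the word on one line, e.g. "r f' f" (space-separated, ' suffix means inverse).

  after f: (1 5 3 6)(2 4)
  after r': (1 2)(4 5 6)
  after f': (1 4)(2 6)(3 5)
  after f': (1 2 3)(4 6)

f r' f' f'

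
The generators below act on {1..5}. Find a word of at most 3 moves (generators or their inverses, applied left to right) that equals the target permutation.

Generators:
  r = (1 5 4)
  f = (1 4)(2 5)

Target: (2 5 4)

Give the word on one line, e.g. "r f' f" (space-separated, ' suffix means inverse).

r' f'

  after r': (1 4 5)
  after f': (2 5 4)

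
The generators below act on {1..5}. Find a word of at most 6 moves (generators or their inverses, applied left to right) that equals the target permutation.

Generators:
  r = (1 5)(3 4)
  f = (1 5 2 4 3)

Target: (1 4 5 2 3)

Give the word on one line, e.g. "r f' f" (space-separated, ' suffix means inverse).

r f' f' f'

  after r: (1 5)(3 4)
  after f': (2 5 3)
  after f': (1 3 5 4 2)
  after f': (1 4 5 2 3)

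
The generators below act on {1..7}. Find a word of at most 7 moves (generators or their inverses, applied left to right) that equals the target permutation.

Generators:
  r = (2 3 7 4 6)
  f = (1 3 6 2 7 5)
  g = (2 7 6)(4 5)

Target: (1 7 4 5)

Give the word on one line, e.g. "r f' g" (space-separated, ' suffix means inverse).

r' f r' g' g'

  after r': (2 6 4 7 3)
  after f: (1 3 7 6 4 5)
  after r': (1 2 6 7 4 5)
  after g': (1 6 2 7 5)
  after g': (1 7 4 5)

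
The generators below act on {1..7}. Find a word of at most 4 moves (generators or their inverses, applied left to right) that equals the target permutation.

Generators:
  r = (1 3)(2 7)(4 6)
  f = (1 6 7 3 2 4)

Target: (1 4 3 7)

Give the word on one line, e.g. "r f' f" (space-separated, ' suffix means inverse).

r' f f

  after r': (1 3)(2 7)(4 6)
  after f: (1 2 3 6)(4 7)
  after f: (1 4 3 7)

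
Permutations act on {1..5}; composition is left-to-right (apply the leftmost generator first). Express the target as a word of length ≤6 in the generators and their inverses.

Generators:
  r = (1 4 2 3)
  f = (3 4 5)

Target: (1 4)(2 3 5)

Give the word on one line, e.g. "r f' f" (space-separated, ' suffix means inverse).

r r f r'

  after r: (1 4 2 3)
  after r: (1 2)(3 4)
  after f: (1 2)(3 5)
  after r': (1 4)(2 3 5)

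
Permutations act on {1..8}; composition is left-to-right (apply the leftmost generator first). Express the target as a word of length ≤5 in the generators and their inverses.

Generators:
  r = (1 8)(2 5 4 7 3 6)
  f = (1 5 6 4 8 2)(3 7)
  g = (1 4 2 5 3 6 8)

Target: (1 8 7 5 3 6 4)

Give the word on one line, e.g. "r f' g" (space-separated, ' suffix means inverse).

  after g': (1 8 6 3 5 2 4)
  after r': (2 5 6 7 4 8 3)
  after r': (1 8 7 5 3 6 4)

g' r' r'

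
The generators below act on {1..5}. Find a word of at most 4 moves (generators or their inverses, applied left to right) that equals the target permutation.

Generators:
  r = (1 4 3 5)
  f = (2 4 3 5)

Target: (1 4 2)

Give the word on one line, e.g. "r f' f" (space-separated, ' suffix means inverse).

f' r

  after f': (2 5 3 4)
  after r: (1 4 2)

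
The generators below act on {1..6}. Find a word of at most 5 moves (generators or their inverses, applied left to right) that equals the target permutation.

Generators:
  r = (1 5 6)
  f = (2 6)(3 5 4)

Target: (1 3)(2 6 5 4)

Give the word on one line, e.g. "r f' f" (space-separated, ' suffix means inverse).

  after f': (2 6)(3 4 5)
  after r: (1 5 3 4 6 2)
  after f': (1 3 5 4 2)
  after r': (1 3)(2 6 5 4)

f' r f' r'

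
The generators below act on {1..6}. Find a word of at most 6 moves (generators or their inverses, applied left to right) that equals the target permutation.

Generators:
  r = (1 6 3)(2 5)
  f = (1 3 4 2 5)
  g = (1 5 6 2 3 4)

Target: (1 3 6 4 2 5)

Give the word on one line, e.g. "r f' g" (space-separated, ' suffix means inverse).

f' f' r' r' g

  after f': (1 5 2 4 3)
  after f': (1 2 3 5 4)
  after r': (1 5 4 3 2 6)
  after r': (1 2)(3 5 4 6)
  after g: (1 3 6 4 2 5)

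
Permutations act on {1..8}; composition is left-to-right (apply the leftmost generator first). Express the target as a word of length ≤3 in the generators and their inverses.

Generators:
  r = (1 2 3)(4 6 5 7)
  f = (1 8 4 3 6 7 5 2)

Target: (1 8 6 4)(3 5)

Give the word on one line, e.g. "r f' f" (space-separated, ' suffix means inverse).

f r

  after f: (1 8 4 3 6 7 5 2)
  after r: (1 8 6 4)(3 5)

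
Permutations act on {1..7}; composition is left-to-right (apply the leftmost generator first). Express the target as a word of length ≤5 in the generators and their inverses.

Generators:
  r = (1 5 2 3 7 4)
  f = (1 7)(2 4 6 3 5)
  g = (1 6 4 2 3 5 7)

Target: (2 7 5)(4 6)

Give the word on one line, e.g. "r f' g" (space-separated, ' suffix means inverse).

r' r' f'

  after r': (1 4 7 3 2 5)
  after r': (1 7 2)(3 5 4)
  after f': (2 7 5)(4 6)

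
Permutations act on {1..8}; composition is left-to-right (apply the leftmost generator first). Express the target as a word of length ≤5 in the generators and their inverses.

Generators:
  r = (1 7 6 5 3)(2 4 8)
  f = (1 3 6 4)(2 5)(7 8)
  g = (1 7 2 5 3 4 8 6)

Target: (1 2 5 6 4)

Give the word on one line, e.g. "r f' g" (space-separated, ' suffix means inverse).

  after f: (1 3 6 4)(2 5)(7 8)
  after g: (1 4 7 6 8 2 3)
  after r': (1 2 5 6 4)

f g r'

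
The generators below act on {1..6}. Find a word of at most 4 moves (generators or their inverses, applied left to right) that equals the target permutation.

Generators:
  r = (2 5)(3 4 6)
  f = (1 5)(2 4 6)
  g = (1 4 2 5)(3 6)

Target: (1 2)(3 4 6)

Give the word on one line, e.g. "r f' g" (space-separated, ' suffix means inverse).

  after g: (1 4 2 5)(3 6)
  after f': (1 2)(3 4 6)

g f'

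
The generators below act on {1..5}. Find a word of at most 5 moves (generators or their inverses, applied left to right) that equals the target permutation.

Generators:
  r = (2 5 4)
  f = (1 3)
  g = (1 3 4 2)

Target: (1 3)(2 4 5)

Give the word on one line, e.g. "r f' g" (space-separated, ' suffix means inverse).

r f r

  after r: (2 5 4)
  after f: (1 3)(2 5 4)
  after r: (1 3)(2 4 5)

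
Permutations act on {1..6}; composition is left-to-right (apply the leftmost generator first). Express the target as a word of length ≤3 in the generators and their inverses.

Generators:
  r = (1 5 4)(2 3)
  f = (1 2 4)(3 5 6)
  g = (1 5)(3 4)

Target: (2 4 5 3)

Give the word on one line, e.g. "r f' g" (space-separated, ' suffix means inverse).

r g'

  after r: (1 5 4)(2 3)
  after g': (2 4 5 3)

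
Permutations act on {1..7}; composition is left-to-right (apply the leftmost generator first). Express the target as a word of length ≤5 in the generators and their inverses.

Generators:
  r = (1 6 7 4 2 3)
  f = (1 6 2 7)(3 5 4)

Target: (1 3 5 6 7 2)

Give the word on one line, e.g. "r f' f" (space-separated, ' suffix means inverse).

  after f: (1 6 2 7)(3 5 4)
  after r': (2 6 4)(3 5 7)
  after r': (1 3 5 6 7 2)

f r' r'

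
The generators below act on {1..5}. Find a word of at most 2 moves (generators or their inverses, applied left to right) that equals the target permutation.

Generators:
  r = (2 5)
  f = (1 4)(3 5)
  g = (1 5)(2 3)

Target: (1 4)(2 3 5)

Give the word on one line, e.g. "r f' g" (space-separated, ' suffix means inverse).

  after r: (2 5)
  after f': (1 4)(2 3 5)

r f'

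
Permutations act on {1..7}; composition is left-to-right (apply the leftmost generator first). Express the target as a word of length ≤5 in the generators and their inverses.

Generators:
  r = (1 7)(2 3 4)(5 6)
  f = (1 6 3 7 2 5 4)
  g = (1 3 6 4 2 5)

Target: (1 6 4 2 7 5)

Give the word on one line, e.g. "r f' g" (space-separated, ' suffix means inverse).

  after f: (1 6 3 7 2 5 4)
  after g': (1 3 7 4 5 6)
  after f': (1 6 4 2 7 5)

f g' f'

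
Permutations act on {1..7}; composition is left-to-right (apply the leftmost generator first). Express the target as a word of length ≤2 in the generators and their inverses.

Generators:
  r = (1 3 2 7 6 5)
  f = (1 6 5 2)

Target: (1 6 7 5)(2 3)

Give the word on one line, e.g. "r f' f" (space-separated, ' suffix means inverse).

  after r': (1 5 6 7 2 3)
  after f': (1 6 7 5)(2 3)

r' f'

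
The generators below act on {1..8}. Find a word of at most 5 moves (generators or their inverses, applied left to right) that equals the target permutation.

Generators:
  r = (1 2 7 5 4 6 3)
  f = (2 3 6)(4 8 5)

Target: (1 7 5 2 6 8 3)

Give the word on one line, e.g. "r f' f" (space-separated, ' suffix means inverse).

f r r f'

  after f: (2 3 6)(4 8 5)
  after r: (1 2)(4 8)(5 6 7)
  after r: (1 7 4 8 6 5 3)
  after f': (1 7 5 2 6 8 3)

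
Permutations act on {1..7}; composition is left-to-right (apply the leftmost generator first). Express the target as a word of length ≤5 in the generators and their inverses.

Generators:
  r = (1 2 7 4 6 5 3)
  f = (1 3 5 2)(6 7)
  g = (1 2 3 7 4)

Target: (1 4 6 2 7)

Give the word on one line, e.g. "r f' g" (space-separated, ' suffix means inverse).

r' g f' r' f'

  after r': (1 3 5 6 4 7 2)
  after g: (1 7 3 5 6)
  after f': (1 6 2 5 7)
  after r': (1 4 7 3 5 2 6)
  after f': (1 4 6 2 7)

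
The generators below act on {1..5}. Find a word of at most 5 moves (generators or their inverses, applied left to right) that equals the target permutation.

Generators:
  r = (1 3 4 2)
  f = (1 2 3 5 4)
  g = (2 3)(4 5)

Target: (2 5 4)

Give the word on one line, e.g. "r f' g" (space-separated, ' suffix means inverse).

r r f

  after r: (1 3 4 2)
  after r: (1 4)(2 3)
  after f: (2 5 4)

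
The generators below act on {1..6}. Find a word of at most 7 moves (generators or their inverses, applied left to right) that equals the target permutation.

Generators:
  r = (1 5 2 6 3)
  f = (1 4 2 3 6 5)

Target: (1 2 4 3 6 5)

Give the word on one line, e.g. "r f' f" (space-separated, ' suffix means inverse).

r' f' r f' f'

  after r': (1 3 6 2 5)
  after f': (1 2 6 4)
  after r: (1 6 4 5 2 3)
  after f': (1 3 5 4 6)
  after f': (1 2 4 3 6 5)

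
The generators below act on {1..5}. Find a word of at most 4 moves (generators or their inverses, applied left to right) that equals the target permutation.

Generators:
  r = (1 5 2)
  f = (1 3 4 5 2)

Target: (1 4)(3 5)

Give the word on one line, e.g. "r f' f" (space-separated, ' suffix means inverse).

  after f: (1 3 4 5 2)
  after r: (1 3 4 2 5)
  after f: (1 4)(3 5)

f r f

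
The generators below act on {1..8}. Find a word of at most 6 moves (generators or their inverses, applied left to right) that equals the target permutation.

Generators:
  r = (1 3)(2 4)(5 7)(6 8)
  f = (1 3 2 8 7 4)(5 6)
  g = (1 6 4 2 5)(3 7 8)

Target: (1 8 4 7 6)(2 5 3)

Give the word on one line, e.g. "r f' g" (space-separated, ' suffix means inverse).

  after g: (1 6 4 2 5)(3 7 8)
  after g: (1 4 5 6 2)(3 8 7)
  after f: (2 3 7)(4 6 8)
  after r: (1 3 5 7 4 8 2)
  after g': (1 8 4 7 6)(2 5 3)

g g f r g'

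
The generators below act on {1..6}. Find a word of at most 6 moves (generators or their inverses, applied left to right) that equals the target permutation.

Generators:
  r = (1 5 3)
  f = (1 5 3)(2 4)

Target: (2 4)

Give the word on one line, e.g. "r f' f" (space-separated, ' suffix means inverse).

  after f: (1 5 3)(2 4)
  after r': (2 4)
  after f': (1 3 5)
  after f': (1 5 3)(2 4)
  after r': (2 4)

f r' f' f' r'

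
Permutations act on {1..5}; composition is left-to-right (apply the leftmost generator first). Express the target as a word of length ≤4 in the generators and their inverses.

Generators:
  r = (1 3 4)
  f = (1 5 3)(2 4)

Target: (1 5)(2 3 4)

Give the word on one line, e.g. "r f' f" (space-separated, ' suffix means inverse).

  after f: (1 5 3)(2 4)
  after r': (1 5)(2 3 4)

f r'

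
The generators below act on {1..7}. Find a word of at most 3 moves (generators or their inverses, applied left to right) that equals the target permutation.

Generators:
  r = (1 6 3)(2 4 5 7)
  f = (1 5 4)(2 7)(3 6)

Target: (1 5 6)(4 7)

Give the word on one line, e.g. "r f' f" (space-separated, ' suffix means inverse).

f' r

  after f': (1 4 5)(2 7)(3 6)
  after r: (1 5 6)(4 7)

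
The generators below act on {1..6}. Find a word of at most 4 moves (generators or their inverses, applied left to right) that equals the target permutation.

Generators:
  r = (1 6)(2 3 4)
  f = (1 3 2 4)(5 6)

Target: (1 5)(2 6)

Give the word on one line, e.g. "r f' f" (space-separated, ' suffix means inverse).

  after r': (1 6)(2 4 3)
  after f: (1 5 6 3 4 2)
  after r': (1 5)(2 6)

r' f r'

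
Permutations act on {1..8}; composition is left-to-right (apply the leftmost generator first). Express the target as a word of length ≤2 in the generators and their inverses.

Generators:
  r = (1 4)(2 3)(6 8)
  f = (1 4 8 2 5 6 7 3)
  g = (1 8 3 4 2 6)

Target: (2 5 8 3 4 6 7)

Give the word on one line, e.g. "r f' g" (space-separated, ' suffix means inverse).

f r'

  after f: (1 4 8 2 5 6 7 3)
  after r': (2 5 8 3 4 6 7)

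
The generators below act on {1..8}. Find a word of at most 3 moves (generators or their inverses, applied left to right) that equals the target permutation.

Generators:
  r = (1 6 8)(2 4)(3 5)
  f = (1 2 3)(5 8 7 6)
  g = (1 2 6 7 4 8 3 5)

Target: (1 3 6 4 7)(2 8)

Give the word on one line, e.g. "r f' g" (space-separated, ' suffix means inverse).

g' r'

  after g': (1 5 3 8 4 7 6 2)
  after r': (1 3 6 4 7)(2 8)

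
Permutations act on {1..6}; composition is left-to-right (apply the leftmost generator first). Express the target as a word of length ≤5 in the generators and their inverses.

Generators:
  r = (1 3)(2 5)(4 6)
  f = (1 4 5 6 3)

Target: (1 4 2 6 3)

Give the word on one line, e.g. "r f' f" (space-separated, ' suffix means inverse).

r f' r

  after r: (1 3)(2 5)(4 6)
  after f': (1 6)(2 4 5)
  after r: (1 4 2 6 3)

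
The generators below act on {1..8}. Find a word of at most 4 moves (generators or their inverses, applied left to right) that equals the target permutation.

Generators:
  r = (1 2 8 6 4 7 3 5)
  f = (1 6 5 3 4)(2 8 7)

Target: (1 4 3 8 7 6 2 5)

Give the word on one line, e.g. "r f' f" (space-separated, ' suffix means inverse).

  after r': (1 5 3 7 4 6 8 2)
  after f: (1 3 2 6 7)(4 5)
  after f: (1 4 3 8 7 6 2 5)

r' f f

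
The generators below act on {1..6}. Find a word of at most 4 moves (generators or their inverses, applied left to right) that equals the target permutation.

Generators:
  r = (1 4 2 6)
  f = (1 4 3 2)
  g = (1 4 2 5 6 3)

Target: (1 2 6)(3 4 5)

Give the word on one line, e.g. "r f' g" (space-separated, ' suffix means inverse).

g g

  after g: (1 4 2 5 6 3)
  after g: (1 2 6)(3 4 5)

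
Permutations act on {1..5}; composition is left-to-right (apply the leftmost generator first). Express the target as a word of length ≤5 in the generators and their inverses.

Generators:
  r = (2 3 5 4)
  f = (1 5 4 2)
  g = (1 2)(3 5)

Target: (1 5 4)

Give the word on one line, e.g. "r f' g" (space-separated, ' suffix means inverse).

g r' f'

  after g: (1 2)(3 5)
  after r': (1 4 5 2)
  after f': (1 5 4)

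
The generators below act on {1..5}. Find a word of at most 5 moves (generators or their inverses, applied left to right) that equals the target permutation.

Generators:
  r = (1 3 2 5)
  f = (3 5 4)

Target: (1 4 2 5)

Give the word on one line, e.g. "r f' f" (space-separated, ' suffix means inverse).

f' r' f

  after f': (3 4 5)
  after r': (1 5)(2 3 4)
  after f: (1 4 2 5)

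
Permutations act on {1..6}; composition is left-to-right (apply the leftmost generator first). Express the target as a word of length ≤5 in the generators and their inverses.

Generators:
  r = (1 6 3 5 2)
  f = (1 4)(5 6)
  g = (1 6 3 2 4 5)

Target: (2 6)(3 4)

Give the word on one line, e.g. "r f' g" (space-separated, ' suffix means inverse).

  after g': (1 5 4 2 3 6)
  after f': (1 6 4 2 3 5)
  after g': (2 6)(3 4)

g' f' g'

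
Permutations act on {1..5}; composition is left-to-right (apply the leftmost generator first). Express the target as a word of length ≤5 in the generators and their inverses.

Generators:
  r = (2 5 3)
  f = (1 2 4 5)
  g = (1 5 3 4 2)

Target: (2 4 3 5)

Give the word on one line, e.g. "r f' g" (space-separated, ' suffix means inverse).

  after r': (2 3 5)
  after f: (1 2 3)(4 5)
  after g: (2 4 3 5)

r' f g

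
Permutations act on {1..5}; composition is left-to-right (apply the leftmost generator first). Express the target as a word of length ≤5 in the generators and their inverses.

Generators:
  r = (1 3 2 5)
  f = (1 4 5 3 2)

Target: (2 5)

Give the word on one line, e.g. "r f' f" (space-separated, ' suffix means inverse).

f f r' f

  after f: (1 4 5 3 2)
  after f: (1 5 2 4 3)
  after r': (1 2 4)(3 5)
  after f: (2 5)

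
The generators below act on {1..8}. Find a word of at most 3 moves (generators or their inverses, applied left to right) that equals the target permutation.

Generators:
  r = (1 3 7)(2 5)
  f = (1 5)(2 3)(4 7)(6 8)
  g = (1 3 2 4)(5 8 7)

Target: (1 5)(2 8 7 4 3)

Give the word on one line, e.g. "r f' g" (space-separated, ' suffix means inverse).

  after r': (1 7 3)(2 5)
  after g': (1 8 5 3 4 2 7)
  after g': (1 5)(2 8 7 4 3)

r' g' g'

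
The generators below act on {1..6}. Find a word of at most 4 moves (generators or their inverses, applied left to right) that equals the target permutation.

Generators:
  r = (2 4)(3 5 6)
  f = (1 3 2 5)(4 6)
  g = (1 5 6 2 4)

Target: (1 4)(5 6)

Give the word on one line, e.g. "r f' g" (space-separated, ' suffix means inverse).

r' f f r

  after r': (2 4)(3 6 5)
  after f: (1 3 4 5 2 6)
  after f: (1 2 4)(3 6)
  after r: (1 4)(5 6)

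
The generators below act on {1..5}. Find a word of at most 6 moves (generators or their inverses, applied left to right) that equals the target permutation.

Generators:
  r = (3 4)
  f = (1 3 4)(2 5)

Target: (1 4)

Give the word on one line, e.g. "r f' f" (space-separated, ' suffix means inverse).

f' r' r' r' f

  after f': (1 4 3)(2 5)
  after r': (1 3)(2 5)
  after r': (1 4 3)(2 5)
  after r': (1 3)(2 5)
  after f: (1 4)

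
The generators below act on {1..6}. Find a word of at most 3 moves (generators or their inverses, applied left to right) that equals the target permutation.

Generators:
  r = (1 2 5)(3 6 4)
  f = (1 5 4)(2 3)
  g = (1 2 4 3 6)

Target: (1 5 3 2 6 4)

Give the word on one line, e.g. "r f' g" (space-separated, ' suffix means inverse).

g r' f

  after g: (1 2 4 3 6)
  after r': (2 6 5)
  after f: (1 5 3 2 6 4)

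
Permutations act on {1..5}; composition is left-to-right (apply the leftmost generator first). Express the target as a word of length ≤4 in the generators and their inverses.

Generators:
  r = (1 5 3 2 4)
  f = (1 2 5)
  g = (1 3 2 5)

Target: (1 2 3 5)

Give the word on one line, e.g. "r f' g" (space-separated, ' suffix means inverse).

  after g': (1 5 2 3)
  after f: (2 3)
  after f: (1 2 3 5)

g' f f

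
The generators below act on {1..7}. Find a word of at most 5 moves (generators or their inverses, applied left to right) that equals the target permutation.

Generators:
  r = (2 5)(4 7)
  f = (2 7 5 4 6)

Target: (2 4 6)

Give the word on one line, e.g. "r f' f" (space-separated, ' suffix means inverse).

  after f': (2 6 4 5 7)
  after r': (2 6 7 5 4)
  after f': (2 4 6)

f' r' f'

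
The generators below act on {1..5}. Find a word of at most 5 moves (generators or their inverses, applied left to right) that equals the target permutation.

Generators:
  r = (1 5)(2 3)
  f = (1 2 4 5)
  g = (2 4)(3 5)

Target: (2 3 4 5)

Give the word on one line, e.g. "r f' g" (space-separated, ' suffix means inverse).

f' f' g' f'

  after f': (1 5 4 2)
  after f': (1 4)(2 5)
  after g': (1 2 3 5 4)
  after f': (2 3 4 5)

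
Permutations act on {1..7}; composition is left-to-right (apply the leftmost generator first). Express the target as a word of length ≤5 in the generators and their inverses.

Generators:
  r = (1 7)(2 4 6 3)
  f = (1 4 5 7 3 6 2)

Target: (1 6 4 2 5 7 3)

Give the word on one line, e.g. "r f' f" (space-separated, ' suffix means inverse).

  after r': (1 7)(2 3 6 4)
  after f': (1 5 4 6)(2 7)
  after f': (1 4 3 7 6 2 5)
  after r: (1 6 4 2 5 7 3)

r' f' f' r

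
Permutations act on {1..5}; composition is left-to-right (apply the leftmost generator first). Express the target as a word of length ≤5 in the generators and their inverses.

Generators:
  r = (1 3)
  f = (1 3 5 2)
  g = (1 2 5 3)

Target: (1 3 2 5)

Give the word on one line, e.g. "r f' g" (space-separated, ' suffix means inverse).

r f' r'

  after r: (1 3)
  after f': (2 5 3)
  after r': (1 3 2 5)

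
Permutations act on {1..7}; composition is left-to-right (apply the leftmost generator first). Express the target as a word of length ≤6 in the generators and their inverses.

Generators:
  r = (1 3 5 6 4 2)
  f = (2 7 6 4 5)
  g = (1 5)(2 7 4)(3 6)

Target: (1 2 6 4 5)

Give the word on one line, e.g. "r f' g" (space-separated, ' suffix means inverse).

  after f: (2 7 6 4 5)
  after r: (1 3 5)(2 7 4 6)
  after g: (1 6 7 2 4 3)
  after f: (1 4 3)(2 5)
  after r: (1 2 6 4 5)

f r g f r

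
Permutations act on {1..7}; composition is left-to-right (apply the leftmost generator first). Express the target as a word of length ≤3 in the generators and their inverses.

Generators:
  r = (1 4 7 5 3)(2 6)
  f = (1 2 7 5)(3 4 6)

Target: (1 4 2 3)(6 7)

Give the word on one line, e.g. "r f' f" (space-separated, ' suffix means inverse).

  after r': (1 3 5 7 4)(2 6)
  after f: (1 4 2 3)(6 7)

r' f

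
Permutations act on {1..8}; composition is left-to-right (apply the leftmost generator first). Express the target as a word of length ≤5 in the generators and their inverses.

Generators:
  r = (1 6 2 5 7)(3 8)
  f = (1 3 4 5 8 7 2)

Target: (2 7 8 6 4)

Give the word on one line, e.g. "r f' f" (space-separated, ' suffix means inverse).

  after f: (1 3 4 5 8 7 2)
  after r: (1 8)(2 6)(3 4 7 5)
  after r: (1 3 4)(5 8 6)
  after f': (2 7 8 6 4)

f r r f'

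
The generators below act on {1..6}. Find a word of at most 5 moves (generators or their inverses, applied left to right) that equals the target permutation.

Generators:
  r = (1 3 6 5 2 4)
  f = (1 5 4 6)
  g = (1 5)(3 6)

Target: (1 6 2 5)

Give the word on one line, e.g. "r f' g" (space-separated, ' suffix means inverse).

  after g': (1 5)(3 6)
  after r': (1 6)(2 5 4)
  after f: (2 4)(5 6)
  after r: (1 3 6 2)
  after g': (1 6 2 5)

g' r' f r g'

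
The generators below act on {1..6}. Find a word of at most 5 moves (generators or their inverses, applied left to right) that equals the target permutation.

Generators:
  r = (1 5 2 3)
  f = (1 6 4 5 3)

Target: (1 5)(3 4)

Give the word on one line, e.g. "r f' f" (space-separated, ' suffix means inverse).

f r f' r

  after f: (1 6 4 5 3)
  after r: (1 6 4 2 3 5)
  after f': (2 5 3 4)
  after r: (1 5)(3 4)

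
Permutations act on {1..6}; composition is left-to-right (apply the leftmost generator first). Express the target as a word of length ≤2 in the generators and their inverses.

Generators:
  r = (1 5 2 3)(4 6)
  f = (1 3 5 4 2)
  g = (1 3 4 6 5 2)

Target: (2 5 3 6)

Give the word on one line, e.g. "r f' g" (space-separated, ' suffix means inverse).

g r

  after g: (1 3 4 6 5 2)
  after r: (2 5 3 6)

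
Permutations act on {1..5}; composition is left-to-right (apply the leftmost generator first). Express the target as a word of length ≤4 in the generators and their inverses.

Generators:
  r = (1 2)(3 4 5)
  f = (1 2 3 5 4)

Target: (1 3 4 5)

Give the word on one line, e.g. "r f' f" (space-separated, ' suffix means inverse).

r' f

  after r': (1 2)(3 5 4)
  after f: (1 3 4 5)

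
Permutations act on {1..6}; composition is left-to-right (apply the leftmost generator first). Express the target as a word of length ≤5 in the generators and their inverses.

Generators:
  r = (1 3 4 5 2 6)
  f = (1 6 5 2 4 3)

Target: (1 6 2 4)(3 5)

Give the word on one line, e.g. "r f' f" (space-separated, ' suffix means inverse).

  after r: (1 3 4 5 2 6)
  after r: (1 4 2)(3 5 6)
  after r: (1 5)(2 3)(4 6)
  after f': (1 6 2 4)(3 5)

r r r f'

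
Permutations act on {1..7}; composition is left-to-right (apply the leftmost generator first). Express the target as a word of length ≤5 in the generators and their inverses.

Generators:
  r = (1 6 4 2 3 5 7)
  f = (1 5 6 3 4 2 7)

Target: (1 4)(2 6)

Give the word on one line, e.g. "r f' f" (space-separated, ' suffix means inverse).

  after f: (1 5 6 3 4 2 7)
  after f: (1 6 4 7 5 3 2)
  after r: (1 4)(2 6)

f f r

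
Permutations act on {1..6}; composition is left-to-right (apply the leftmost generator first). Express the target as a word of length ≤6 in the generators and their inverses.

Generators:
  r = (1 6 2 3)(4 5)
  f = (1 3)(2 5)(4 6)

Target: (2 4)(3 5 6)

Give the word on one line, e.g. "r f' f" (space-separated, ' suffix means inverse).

  after r: (1 6 2 3)(4 5)
  after r: (1 2)(3 6)
  after r: (1 3 2 6)(4 5)
  after f: (2 4)(3 5 6)

r r r f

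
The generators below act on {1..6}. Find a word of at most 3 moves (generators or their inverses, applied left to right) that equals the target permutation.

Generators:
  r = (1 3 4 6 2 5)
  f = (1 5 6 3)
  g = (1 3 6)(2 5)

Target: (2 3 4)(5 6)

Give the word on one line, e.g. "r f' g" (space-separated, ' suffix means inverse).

  after r: (1 3 4 6 2 5)
  after f': (1 6 2)(3 4 5)
  after g: (2 3 4)(5 6)

r f' g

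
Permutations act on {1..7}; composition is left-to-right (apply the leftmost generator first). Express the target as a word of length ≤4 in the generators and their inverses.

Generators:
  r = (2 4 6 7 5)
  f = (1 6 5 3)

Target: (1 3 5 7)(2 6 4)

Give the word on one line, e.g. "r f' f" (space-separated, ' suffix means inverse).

  after r': (2 5 7 6 4)
  after f': (1 3 5 7)(2 6 4)

r' f'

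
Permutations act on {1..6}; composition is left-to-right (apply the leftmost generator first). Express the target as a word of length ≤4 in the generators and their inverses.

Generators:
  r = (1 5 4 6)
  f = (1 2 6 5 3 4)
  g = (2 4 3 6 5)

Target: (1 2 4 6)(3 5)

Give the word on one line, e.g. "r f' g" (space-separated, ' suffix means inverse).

  after f: (1 2 6 5 3 4)
  after r': (1 2 4 6)(3 5)

f r'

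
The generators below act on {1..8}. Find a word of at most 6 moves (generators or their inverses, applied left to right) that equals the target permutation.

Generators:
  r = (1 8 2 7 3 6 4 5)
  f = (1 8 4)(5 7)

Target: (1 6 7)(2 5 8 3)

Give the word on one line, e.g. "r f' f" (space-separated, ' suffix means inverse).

f r' f f r'

  after f: (1 8 4)(5 7)
  after r': (2 8 6 3 7 4 5)
  after f: (1 8 6 3 5 2 4 7)
  after f: (1 4 5 2)(3 7 8 6)
  after r': (1 6 7)(2 5 8 3)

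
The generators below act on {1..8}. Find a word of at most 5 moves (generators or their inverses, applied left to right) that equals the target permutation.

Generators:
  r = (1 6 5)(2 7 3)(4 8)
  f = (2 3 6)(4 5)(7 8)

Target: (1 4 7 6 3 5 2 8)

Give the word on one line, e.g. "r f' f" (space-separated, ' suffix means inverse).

f r' f' r r

  after f: (2 3 6)(4 5)(7 8)
  after r': (1 5 8 2 7 4 6 3)
  after f': (1 4 3)(2 8 6)(5 7)
  after r: (1 8 5 3 6 7)(2 4)
  after r: (1 4 7 6 3 5 2 8)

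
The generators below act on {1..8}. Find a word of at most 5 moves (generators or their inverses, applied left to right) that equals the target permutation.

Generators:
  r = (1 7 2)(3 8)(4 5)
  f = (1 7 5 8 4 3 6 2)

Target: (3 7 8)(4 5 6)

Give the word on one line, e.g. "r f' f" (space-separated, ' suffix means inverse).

  after f: (1 7 5 8 4 3 6 2)
  after r': (3 6 7 4 8 5)
  after f: (1 7 3 2)(5 6)
  after r': (3 7 8)(4 5 6)

f r' f r'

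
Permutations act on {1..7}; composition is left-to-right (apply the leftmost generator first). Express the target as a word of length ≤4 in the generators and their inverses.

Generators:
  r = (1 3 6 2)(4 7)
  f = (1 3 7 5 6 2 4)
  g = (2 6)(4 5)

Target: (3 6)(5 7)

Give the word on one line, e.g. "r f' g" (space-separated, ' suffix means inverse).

r g r'

  after r: (1 3 6 2)(4 7)
  after g: (1 3 2)(4 7 5)
  after r': (3 6)(5 7)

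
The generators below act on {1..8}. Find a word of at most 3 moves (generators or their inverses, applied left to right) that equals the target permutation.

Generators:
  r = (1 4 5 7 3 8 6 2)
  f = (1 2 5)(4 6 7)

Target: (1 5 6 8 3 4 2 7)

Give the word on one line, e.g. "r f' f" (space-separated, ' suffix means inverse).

  after r': (1 2 6 8 3 7 5 4)
  after f: (1 5 6 8 3 4 2 7)

r' f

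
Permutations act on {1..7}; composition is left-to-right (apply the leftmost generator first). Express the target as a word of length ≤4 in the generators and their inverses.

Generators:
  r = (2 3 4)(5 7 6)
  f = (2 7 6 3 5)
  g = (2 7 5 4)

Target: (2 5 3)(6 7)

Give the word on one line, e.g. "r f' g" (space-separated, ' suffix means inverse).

g r'

  after g: (2 7 5 4)
  after r': (2 5 3)(6 7)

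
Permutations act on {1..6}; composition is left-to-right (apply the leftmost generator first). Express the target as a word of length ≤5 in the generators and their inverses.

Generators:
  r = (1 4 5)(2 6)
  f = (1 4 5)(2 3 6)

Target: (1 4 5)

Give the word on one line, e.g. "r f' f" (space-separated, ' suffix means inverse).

f r f r

  after f: (1 4 5)(2 3 6)
  after r: (1 5 4)(2 3)
  after f: (2 6)
  after r: (1 4 5)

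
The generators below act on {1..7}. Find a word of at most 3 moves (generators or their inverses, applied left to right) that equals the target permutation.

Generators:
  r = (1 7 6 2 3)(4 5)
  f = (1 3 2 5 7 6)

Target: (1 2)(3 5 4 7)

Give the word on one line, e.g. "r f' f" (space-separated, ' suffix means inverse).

r' f

  after r': (1 3 2 6 7)(4 5)
  after f: (1 2)(3 5 4 7)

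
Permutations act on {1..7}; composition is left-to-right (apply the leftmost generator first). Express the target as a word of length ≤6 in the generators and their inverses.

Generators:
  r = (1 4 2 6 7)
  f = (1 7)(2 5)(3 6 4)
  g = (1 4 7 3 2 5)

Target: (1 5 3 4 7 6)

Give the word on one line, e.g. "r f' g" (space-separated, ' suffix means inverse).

r' f r r g

  after r': (1 7 6 2 4)
  after f: (2 3 6 5)(4 7)
  after r: (1 4)(2 3 7)(5 6)
  after r: (1 2 3)(5 7 6)
  after g: (1 5 3 4 7 6)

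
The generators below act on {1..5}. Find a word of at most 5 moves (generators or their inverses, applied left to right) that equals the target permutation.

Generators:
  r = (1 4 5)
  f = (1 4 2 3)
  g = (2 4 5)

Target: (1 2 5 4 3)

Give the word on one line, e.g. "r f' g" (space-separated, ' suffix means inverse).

  after g': (2 5 4)
  after f': (1 3 2 5)
  after r': (1 3 2 4)
  after f': (1 2)(3 4)
  after r': (1 2 5 4 3)

g' f' r' f' r'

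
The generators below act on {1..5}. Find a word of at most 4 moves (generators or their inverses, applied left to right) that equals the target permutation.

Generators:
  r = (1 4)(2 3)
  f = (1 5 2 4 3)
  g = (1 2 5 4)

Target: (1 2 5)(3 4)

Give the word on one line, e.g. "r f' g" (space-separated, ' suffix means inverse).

  after f: (1 5 2 4 3)
  after g': (1 2 5)(3 4)

f g'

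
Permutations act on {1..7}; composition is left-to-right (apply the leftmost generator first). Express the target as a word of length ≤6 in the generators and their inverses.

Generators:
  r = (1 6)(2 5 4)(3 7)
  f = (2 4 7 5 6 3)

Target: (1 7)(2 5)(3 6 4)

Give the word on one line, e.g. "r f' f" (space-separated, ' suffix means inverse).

f f r f' f'

  after f: (2 4 7 5 6 3)
  after f: (2 7 6)(3 4 5)
  after r: (1 6 5 7)(2 3)
  after f': (1 5 4 2 6 7)
  after f': (1 7)(2 5)(3 6 4)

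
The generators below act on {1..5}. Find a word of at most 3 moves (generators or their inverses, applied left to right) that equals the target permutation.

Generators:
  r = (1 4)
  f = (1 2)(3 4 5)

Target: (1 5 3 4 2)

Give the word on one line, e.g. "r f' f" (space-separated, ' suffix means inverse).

r' f

  after r': (1 4)
  after f: (1 5 3 4 2)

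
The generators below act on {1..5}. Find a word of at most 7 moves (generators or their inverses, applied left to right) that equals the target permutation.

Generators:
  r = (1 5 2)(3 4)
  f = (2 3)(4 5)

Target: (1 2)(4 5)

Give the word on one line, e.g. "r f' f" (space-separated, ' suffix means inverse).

f r f r' f

  after f: (2 3)(4 5)
  after r: (1 5 3)(2 4)
  after f: (1 4 3)(2 5)
  after r': (1 3 2)
  after f: (1 2)(4 5)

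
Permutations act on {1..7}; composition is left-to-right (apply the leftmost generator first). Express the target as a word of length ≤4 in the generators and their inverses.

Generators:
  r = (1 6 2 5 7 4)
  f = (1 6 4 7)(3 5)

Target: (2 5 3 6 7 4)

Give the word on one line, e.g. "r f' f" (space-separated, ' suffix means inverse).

  after f': (1 7 4 6)(3 5)
  after r: (1 4 2 5 3 7)
  after f': (1 6)(2 3 4)
  after f': (2 5 3 6 7 4)

f' r f' f'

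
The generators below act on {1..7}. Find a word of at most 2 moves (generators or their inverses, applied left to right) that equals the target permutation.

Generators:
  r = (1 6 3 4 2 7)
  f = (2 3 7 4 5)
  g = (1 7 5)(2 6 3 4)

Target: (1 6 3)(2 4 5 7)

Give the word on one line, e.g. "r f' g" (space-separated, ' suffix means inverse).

f r

  after f: (2 3 7 4 5)
  after r: (1 6 3)(2 4 5 7)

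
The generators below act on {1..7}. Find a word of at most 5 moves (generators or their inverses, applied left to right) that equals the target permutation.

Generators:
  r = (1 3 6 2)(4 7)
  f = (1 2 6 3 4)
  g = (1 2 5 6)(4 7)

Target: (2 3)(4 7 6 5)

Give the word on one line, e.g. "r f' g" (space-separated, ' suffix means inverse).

  after g': (1 6 5 2)(4 7)
  after f': (1 2 4 7 3 6 5)
  after f': (2 3)(4 7 6 5)

g' f' f'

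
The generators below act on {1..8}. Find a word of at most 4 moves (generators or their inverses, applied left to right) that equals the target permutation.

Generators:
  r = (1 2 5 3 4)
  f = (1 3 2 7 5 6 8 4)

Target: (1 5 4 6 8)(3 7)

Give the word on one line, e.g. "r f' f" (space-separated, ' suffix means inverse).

r' r' f r

  after r': (1 4 3 5 2)
  after r': (1 3 2 4 5)
  after f: (1 2)(3 7 5)(4 6 8)
  after r: (1 5 4 6 8)(3 7)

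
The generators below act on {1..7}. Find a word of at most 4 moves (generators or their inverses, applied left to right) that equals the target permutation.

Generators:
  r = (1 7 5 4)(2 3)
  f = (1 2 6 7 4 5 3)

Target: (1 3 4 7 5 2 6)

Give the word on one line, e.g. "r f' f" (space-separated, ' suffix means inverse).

f r'

  after f: (1 2 6 7 4 5 3)
  after r': (1 3 4 7 5 2 6)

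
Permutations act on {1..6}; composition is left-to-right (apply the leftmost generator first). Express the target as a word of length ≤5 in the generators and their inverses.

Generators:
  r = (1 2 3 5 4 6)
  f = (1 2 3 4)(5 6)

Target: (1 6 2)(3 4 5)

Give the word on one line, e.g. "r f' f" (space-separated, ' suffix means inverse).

f r f r

  after f: (1 2 3 4)(5 6)
  after r: (1 3 6 4 2 5)
  after f: (1 4 3 5 2 6)
  after r: (1 6 2)(3 4 5)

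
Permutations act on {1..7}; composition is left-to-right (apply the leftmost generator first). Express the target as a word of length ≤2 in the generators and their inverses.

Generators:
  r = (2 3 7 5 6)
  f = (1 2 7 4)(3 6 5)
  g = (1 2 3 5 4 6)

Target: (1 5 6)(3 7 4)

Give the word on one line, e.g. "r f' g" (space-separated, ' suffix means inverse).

  after g': (1 6 4 5 3 2)
  after f: (1 5 6)(3 7 4)

g' f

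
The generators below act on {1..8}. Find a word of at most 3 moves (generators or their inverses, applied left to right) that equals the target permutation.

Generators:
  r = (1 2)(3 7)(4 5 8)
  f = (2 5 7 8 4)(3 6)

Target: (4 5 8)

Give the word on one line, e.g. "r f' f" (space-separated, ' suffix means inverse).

r' r'

  after r': (1 2)(3 7)(4 8 5)
  after r': (4 5 8)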